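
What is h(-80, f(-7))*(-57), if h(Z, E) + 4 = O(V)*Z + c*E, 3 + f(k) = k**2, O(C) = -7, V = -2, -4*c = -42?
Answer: -59223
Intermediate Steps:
c = 21/2 (c = -1/4*(-42) = 21/2 ≈ 10.500)
f(k) = -3 + k**2
h(Z, E) = -4 - 7*Z + 21*E/2 (h(Z, E) = -4 + (-7*Z + 21*E/2) = -4 - 7*Z + 21*E/2)
h(-80, f(-7))*(-57) = (-4 - 7*(-80) + 21*(-3 + (-7)**2)/2)*(-57) = (-4 + 560 + 21*(-3 + 49)/2)*(-57) = (-4 + 560 + (21/2)*46)*(-57) = (-4 + 560 + 483)*(-57) = 1039*(-57) = -59223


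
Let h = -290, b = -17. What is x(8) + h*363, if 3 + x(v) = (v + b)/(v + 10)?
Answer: -210547/2 ≈ -1.0527e+5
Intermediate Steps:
x(v) = -3 + (-17 + v)/(10 + v) (x(v) = -3 + (v - 17)/(v + 10) = -3 + (-17 + v)/(10 + v))
x(8) + h*363 = (-47 - 2*8)/(10 + 8) - 290*363 = (-47 - 16)/18 - 105270 = (1/18)*(-63) - 105270 = -7/2 - 105270 = -210547/2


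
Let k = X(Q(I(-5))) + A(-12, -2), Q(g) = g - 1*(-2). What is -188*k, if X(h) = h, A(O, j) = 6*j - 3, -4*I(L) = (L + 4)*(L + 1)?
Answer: 2632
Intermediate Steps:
I(L) = -(1 + L)*(4 + L)/4 (I(L) = -(L + 4)*(L + 1)/4 = -(4 + L)*(1 + L)/4 = -(1 + L)*(4 + L)/4)
A(O, j) = -3 + 6*j
Q(g) = 2 + g (Q(g) = g + 2 = 2 + g)
k = -14 (k = (2 + (-1 - 5/4*(-5) - ¼*(-5)²)) + (-3 + 6*(-2)) = (2 + (-1 + 25/4 - ¼*25)) + (-3 - 12) = (2 + (-1 + 25/4 - 25/4)) - 15 = (2 - 1) - 15 = 1 - 15 = -14)
-188*k = -188*(-14) = 2632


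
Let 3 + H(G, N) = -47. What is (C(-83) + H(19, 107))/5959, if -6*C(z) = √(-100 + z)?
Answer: -50/5959 - I*√183/35754 ≈ -0.0083907 - 0.00037836*I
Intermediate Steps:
H(G, N) = -50 (H(G, N) = -3 - 47 = -50)
C(z) = -√(-100 + z)/6
(C(-83) + H(19, 107))/5959 = (-√(-100 - 83)/6 - 50)/5959 = (-I*√183/6 - 50)*(1/5959) = (-50 - I*√183/6)*(1/5959) = -50/5959 - I*√183/35754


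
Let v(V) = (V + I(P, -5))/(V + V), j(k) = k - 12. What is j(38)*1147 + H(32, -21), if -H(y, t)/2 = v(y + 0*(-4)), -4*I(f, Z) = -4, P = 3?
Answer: 954271/32 ≈ 29821.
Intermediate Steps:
I(f, Z) = 1 (I(f, Z) = -1/4*(-4) = 1)
j(k) = -12 + k
v(V) = (1 + V)/(2*V) (v(V) = (V + 1)/(V + V) = (1 + V)/((2*V)) = (1 + V)*(1/(2*V)) = (1 + V)/(2*V))
H(y, t) = -(1 + y)/y (H(y, t) = -(1 + (y + 0*(-4)))/(y + 0*(-4)) = -(1 + (y + 0))/(y + 0) = -(1 + y)/y)
j(38)*1147 + H(32, -21) = (-12 + 38)*1147 + (-1 - 1*32)/32 = 26*1147 + (-1 - 32)/32 = 29822 + (1/32)*(-33) = 29822 - 33/32 = 954271/32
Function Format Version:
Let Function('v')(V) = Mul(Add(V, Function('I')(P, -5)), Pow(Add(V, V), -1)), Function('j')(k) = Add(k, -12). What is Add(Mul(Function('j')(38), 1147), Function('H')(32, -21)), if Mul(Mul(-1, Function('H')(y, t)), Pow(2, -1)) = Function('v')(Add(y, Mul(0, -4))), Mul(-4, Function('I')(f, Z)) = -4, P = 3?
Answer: Rational(954271, 32) ≈ 29821.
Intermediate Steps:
Function('I')(f, Z) = 1 (Function('I')(f, Z) = Mul(Rational(-1, 4), -4) = 1)
Function('j')(k) = Add(-12, k)
Function('v')(V) = Mul(Rational(1, 2), Pow(V, -1), Add(1, V)) (Function('v')(V) = Mul(Add(V, 1), Pow(Add(V, V), -1)) = Mul(Add(1, V), Pow(Mul(2, V), -1)) = Mul(Add(1, V), Mul(Rational(1, 2), Pow(V, -1))) = Mul(Rational(1, 2), Pow(V, -1), Add(1, V)))
Function('H')(y, t) = Mul(-1, Pow(y, -1), Add(1, y)) (Function('H')(y, t) = Mul(-2, Mul(Rational(1, 2), Pow(Add(y, Mul(0, -4)), -1), Add(1, Add(y, Mul(0, -4))))) = Mul(-2, Mul(Rational(1, 2), Pow(Add(y, 0), -1), Add(1, Add(y, 0)))) = Mul(-2, Mul(Rational(1, 2), Pow(y, -1), Add(1, y))) = Mul(-1, Pow(y, -1), Add(1, y)))
Add(Mul(Function('j')(38), 1147), Function('H')(32, -21)) = Add(Mul(Add(-12, 38), 1147), Mul(Pow(32, -1), Add(-1, Mul(-1, 32)))) = Add(Mul(26, 1147), Mul(Rational(1, 32), Add(-1, -32))) = Add(29822, Mul(Rational(1, 32), -33)) = Add(29822, Rational(-33, 32)) = Rational(954271, 32)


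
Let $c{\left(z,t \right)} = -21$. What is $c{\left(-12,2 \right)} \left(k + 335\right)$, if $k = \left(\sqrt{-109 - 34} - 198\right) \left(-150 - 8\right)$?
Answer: $-663999 + 3318 i \sqrt{143} \approx -6.64 \cdot 10^{5} + 39678.0 i$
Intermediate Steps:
$k = 31284 - 158 i \sqrt{143}$ ($k = \left(\sqrt{-143} - 198\right) \left(-158\right) = \left(i \sqrt{143} - 198\right) \left(-158\right) = \left(-198 + i \sqrt{143}\right) \left(-158\right) = 31284 - 158 i \sqrt{143} \approx 31284.0 - 1889.4 i$)
$c{\left(-12,2 \right)} \left(k + 335\right) = - 21 \left(\left(31284 - 158 i \sqrt{143}\right) + 335\right) = - 21 \left(31619 - 158 i \sqrt{143}\right) = -663999 + 3318 i \sqrt{143}$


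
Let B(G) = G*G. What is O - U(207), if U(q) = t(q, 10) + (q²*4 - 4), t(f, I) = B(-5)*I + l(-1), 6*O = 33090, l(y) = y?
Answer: -166126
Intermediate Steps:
B(G) = G²
O = 5515 (O = (⅙)*33090 = 5515)
t(f, I) = -1 + 25*I (t(f, I) = (-5)²*I - 1 = 25*I - 1 = -1 + 25*I)
U(q) = 245 + 4*q² (U(q) = (-1 + 25*10) + (q²*4 - 4) = (-1 + 250) + (4*q² - 4) = 249 + (-4 + 4*q²) = 245 + 4*q²)
O - U(207) = 5515 - (245 + 4*207²) = 5515 - (245 + 4*42849) = 5515 - (245 + 171396) = 5515 - 1*171641 = 5515 - 171641 = -166126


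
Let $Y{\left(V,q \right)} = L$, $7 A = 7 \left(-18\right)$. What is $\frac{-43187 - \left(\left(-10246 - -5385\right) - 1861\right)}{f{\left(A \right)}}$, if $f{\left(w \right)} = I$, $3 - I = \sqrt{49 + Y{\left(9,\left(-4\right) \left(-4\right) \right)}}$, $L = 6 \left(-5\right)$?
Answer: $\frac{21879}{2} + \frac{7293 \sqrt{19}}{2} \approx 26834.0$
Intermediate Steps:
$L = -30$
$A = -18$ ($A = \frac{7 \left(-18\right)}{7} = \frac{1}{7} \left(-126\right) = -18$)
$Y{\left(V,q \right)} = -30$
$I = 3 - \sqrt{19}$ ($I = 3 - \sqrt{49 - 30} = 3 - \sqrt{19} \approx -1.3589$)
$f{\left(w \right)} = 3 - \sqrt{19}$
$\frac{-43187 - \left(\left(-10246 - -5385\right) - 1861\right)}{f{\left(A \right)}} = \frac{-43187 - \left(\left(-10246 - -5385\right) - 1861\right)}{3 - \sqrt{19}} = \frac{-43187 - \left(\left(-10246 + 5385\right) - 1861\right)}{3 - \sqrt{19}} = \frac{-43187 - \left(-4861 - 1861\right)}{3 - \sqrt{19}} = \frac{-43187 - -6722}{3 - \sqrt{19}} = \frac{-43187 + 6722}{3 - \sqrt{19}} = - \frac{36465}{3 - \sqrt{19}}$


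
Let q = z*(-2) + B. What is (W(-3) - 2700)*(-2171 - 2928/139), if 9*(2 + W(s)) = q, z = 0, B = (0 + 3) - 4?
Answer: 7409926343/1251 ≈ 5.9232e+6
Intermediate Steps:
B = -1 (B = 3 - 4 = -1)
q = -1 (q = 0*(-2) - 1 = 0 - 1 = -1)
W(s) = -19/9 (W(s) = -2 + (1/9)*(-1) = -2 - 1/9 = -19/9)
(W(-3) - 2700)*(-2171 - 2928/139) = (-19/9 - 2700)*(-2171 - 2928/139) = -24319*(-2171 - 2928*1/139)/9 = -24319*(-2171 - 2928/139)/9 = -24319/9*(-304697/139) = 7409926343/1251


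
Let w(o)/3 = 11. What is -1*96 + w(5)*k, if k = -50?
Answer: -1746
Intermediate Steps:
w(o) = 33 (w(o) = 3*11 = 33)
-1*96 + w(5)*k = -1*96 + 33*(-50) = -96 - 1650 = -1746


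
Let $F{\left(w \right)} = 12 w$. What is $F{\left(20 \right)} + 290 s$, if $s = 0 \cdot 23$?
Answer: $240$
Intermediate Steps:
$s = 0$
$F{\left(20 \right)} + 290 s = 12 \cdot 20 + 290 \cdot 0 = 240 + 0 = 240$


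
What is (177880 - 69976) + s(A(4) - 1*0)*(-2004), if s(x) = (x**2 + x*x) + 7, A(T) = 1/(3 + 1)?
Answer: 187251/2 ≈ 93626.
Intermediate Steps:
A(T) = 1/4
s(x) = 7 + 2*x**2 (s(x) = (x**2 + x**2) + 7 = 2*x**2 + 7 = 7 + 2*x**2)
(177880 - 69976) + s(A(4) - 1*0)*(-2004) = (177880 - 69976) + (7 + 2*(1/4 - 1*0)**2)*(-2004) = 107904 + (7 + 2*(1/4 + 0)**2)*(-2004) = 107904 + (7 + 2*(1/4)**2)*(-2004) = 107904 + (7 + 2*(1/16))*(-2004) = 107904 + (7 + 1/8)*(-2004) = 107904 + (57/8)*(-2004) = 107904 - 28557/2 = 187251/2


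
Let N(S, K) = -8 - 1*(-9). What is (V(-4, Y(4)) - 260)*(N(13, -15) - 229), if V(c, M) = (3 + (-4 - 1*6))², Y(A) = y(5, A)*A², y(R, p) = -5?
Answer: 48108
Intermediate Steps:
N(S, K) = 1 (N(S, K) = -8 + 9 = 1)
Y(A) = -5*A²
V(c, M) = 49 (V(c, M) = (3 + (-4 - 6))² = (3 - 10)² = (-7)² = 49)
(V(-4, Y(4)) - 260)*(N(13, -15) - 229) = (49 - 260)*(1 - 229) = -211*(-228) = 48108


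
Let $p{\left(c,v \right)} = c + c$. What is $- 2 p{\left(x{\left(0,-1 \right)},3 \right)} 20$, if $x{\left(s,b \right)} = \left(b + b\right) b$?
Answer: $-160$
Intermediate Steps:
$x{\left(s,b \right)} = 2 b^{2}$ ($x{\left(s,b \right)} = 2 b b = 2 b^{2}$)
$p{\left(c,v \right)} = 2 c$
$- 2 p{\left(x{\left(0,-1 \right)},3 \right)} 20 = - 2 \cdot 2 \cdot 2 \left(-1\right)^{2} \cdot 20 = - 2 \cdot 2 \cdot 2 \cdot 1 \cdot 20 = - 2 \cdot 2 \cdot 2 \cdot 20 = \left(-2\right) 4 \cdot 20 = \left(-8\right) 20 = -160$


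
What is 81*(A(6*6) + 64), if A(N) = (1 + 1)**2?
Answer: 5508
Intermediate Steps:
A(N) = 4 (A(N) = 2**2 = 4)
81*(A(6*6) + 64) = 81*(4 + 64) = 81*68 = 5508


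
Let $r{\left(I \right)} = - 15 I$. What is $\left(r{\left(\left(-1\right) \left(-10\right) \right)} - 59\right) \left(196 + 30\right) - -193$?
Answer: $-47041$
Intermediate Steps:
$\left(r{\left(\left(-1\right) \left(-10\right) \right)} - 59\right) \left(196 + 30\right) - -193 = \left(- 15 \left(\left(-1\right) \left(-10\right)\right) - 59\right) \left(196 + 30\right) - -193 = \left(\left(-15\right) 10 - 59\right) 226 + 193 = \left(-150 - 59\right) 226 + 193 = \left(-209\right) 226 + 193 = -47234 + 193 = -47041$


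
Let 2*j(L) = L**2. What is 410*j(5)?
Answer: 5125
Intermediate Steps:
j(L) = L**2/2
410*j(5) = 410*((1/2)*5**2) = 410*((1/2)*25) = 410*(25/2) = 5125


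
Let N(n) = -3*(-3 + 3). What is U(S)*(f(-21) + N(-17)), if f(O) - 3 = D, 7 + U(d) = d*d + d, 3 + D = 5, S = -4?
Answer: 25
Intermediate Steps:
D = 2 (D = -3 + 5 = 2)
N(n) = 0 (N(n) = -3*0 = 0)
U(d) = -7 + d + d**2 (U(d) = -7 + (d*d + d) = -7 + (d**2 + d) = -7 + (d + d**2) = -7 + d + d**2)
f(O) = 5 (f(O) = 3 + 2 = 5)
U(S)*(f(-21) + N(-17)) = (-7 - 4 + (-4)**2)*(5 + 0) = (-7 - 4 + 16)*5 = 5*5 = 25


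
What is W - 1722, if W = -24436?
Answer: -26158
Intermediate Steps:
W - 1722 = -24436 - 1722 = -26158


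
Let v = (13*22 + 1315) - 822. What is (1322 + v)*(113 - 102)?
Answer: 23111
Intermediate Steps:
v = 779 (v = (286 + 1315) - 822 = 1601 - 822 = 779)
(1322 + v)*(113 - 102) = (1322 + 779)*(113 - 102) = 2101*11 = 23111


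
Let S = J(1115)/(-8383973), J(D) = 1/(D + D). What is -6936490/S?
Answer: 129686419070737100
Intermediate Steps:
J(D) = 1/(2*D)
S = -1/18696259790 (S = ((½)/1115)/(-8383973) = ((½)*(1/1115))*(-1/8383973) = (1/2230)*(-1/8383973) = -1/18696259790 ≈ -5.3487e-11)
-6936490/S = -6936490/(-1/18696259790) = -6936490*(-18696259790) = 129686419070737100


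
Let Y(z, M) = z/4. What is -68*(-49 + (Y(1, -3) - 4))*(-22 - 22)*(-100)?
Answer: 15782800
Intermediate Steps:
Y(z, M) = z/4 (Y(z, M) = z*(¼) = z/4)
-68*(-49 + (Y(1, -3) - 4))*(-22 - 22)*(-100) = -68*(-49 + ((¼)*1 - 4))*(-22 - 22)*(-100) = -68*(-49 + (¼ - 4))*(-44)*(-100) = -68*(-49 - 15/4)*(-44)*(-100) = -(-3587)*(-44)*(-100) = -68*2321*(-100) = -157828*(-100) = 15782800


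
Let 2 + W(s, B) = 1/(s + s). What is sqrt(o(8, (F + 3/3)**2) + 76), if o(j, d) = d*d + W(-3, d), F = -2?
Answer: sqrt(2694)/6 ≈ 8.6506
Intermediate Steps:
W(s, B) = -2 + 1/(2*s) (W(s, B) = -2 + 1/(s + s) = -2 + 1/(2*s))
o(j, d) = -13/6 + d**2 (o(j, d) = d*d + (-2 + (1/2)/(-3)) = d**2 + (-2 + (1/2)*(-1/3)) = d**2 + (-2 - 1/6) = d**2 - 13/6 = -13/6 + d**2)
sqrt(o(8, (F + 3/3)**2) + 76) = sqrt((-13/6 + ((-2 + 3/3)**2)**2) + 76) = sqrt((-13/6 + ((-2 + 3*(1/3))**2)**2) + 76) = sqrt((-13/6 + ((-2 + 1)**2)**2) + 76) = sqrt((-13/6 + ((-1)**2)**2) + 76) = sqrt((-13/6 + 1**2) + 76) = sqrt((-13/6 + 1) + 76) = sqrt(-7/6 + 76) = sqrt(449/6) = sqrt(2694)/6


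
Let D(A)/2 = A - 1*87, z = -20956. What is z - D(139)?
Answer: -21060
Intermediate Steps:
D(A) = -174 + 2*A (D(A) = 2*(A - 1*87) = 2*(A - 87) = 2*(-87 + A) = -174 + 2*A)
z - D(139) = -20956 - (-174 + 2*139) = -20956 - (-174 + 278) = -20956 - 1*104 = -20956 - 104 = -21060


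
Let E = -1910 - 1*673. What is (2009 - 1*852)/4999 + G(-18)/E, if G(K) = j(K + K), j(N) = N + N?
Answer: 372051/1434713 ≈ 0.25932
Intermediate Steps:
E = -2583 (E = -1910 - 673 = -2583)
j(N) = 2*N
G(K) = 4*K (G(K) = 2*(K + K) = 2*(2*K) = 4*K)
(2009 - 1*852)/4999 + G(-18)/E = (2009 - 1*852)/4999 + (4*(-18))/(-2583) = (2009 - 852)*(1/4999) - 72*(-1/2583) = 1157*(1/4999) + 8/287 = 1157/4999 + 8/287 = 372051/1434713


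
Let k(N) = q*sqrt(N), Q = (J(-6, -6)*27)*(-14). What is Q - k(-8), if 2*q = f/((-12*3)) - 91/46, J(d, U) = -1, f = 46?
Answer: 378 + 674*I*sqrt(2)/207 ≈ 378.0 + 4.6047*I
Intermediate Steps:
q = -337/207 (q = (46/((-12*3)) - 91/46)/2 = (46/(-36) - 91*1/46)/2 = (46*(-1/36) - 91/46)/2 = (-23/18 - 91/46)/2 = (1/2)*(-674/207) = -337/207 ≈ -1.6280)
Q = 378 (Q = -1*27*(-14) = -27*(-14) = 378)
k(N) = -337*sqrt(N)/207
Q - k(-8) = 378 - (-337)*sqrt(-8)/207 = 378 - (-337)*2*I*sqrt(2)/207 = 378 - (-674)*I*sqrt(2)/207 = 378 + 674*I*sqrt(2)/207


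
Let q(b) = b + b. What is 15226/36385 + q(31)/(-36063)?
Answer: 546839368/1312152255 ≈ 0.41675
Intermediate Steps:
q(b) = 2*b
15226/36385 + q(31)/(-36063) = 15226/36385 + (2*31)/(-36063) = 15226*(1/36385) + 62*(-1/36063) = 15226/36385 - 62/36063 = 546839368/1312152255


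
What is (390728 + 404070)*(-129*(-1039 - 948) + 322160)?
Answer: 459777131434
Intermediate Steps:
(390728 + 404070)*(-129*(-1039 - 948) + 322160) = 794798*(-129*(-1987) + 322160) = 794798*(256323 + 322160) = 794798*578483 = 459777131434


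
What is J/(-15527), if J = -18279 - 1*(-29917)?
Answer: -11638/15527 ≈ -0.74953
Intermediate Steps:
J = 11638 (J = -18279 + 29917 = 11638)
J/(-15527) = 11638/(-15527) = 11638*(-1/15527) = -11638/15527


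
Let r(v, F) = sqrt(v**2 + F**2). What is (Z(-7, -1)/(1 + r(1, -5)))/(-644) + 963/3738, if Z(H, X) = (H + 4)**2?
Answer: 369951/1432900 - 9*sqrt(26)/16100 ≈ 0.25533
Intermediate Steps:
Z(H, X) = (4 + H)**2
r(v, F) = sqrt(F**2 + v**2)
(Z(-7, -1)/(1 + r(1, -5)))/(-644) + 963/3738 = ((4 - 7)**2/(1 + sqrt((-5)**2 + 1**2)))/(-644) + 963/3738 = ((-3)**2/(1 + sqrt(25 + 1)))*(-1/644) + 963*(1/3738) = (9/(1 + sqrt(26)))*(-1/644) + 321/1246 = -9/(644*(1 + sqrt(26))) + 321/1246 = 321/1246 - 9/(644*(1 + sqrt(26)))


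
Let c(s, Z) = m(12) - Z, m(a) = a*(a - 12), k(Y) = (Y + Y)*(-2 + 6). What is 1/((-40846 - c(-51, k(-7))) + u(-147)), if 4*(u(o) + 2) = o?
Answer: -4/163763 ≈ -2.4426e-5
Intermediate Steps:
k(Y) = 8*Y (k(Y) = (2*Y)*4 = 8*Y)
m(a) = a*(-12 + a)
u(o) = -2 + o/4
c(s, Z) = -Z (c(s, Z) = 12*(-12 + 12) - Z = 12*0 - Z = 0 - Z = -Z)
1/((-40846 - c(-51, k(-7))) + u(-147)) = 1/((-40846 - (-1)*8*(-7)) + (-2 + (¼)*(-147))) = 1/((-40846 - (-1)*(-56)) + (-2 - 147/4)) = 1/((-40846 - 1*56) - 155/4) = 1/((-40846 - 56) - 155/4) = 1/(-40902 - 155/4) = 1/(-163763/4) = -4/163763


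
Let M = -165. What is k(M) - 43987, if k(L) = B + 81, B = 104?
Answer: -43802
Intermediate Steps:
k(L) = 185 (k(L) = 104 + 81 = 185)
k(M) - 43987 = 185 - 43987 = -43802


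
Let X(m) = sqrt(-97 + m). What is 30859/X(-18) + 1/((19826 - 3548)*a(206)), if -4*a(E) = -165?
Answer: 2/1342935 - 30859*I*sqrt(115)/115 ≈ 1.4893e-6 - 2877.6*I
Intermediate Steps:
a(E) = 165/4 (a(E) = -1/4*(-165) = 165/4)
30859/X(-18) + 1/((19826 - 3548)*a(206)) = 30859/(sqrt(-97 - 18)) + 1/((19826 - 3548)*(165/4)) = 30859/(sqrt(-115)) + (4/165)/16278 = 30859/((I*sqrt(115))) + (1/16278)*(4/165) = 30859*(-I*sqrt(115)/115) + 2/1342935 = -30859*I*sqrt(115)/115 + 2/1342935 = 2/1342935 - 30859*I*sqrt(115)/115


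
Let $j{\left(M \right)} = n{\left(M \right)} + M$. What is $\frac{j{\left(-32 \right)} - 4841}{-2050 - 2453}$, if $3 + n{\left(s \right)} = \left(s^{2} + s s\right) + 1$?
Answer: $\frac{2827}{4503} \approx 0.6278$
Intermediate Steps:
$n{\left(s \right)} = -2 + 2 s^{2}$ ($n{\left(s \right)} = -3 + \left(\left(s^{2} + s s\right) + 1\right) = -3 + \left(\left(s^{2} + s^{2}\right) + 1\right) = -3 + \left(2 s^{2} + 1\right) = -3 + \left(1 + 2 s^{2}\right) = -2 + 2 s^{2}$)
$j{\left(M \right)} = -2 + M + 2 M^{2}$ ($j{\left(M \right)} = \left(-2 + 2 M^{2}\right) + M = -2 + M + 2 M^{2}$)
$\frac{j{\left(-32 \right)} - 4841}{-2050 - 2453} = \frac{\left(-2 - 32 + 2 \left(-32\right)^{2}\right) - 4841}{-2050 - 2453} = \frac{\left(-2 - 32 + 2 \cdot 1024\right) - 4841}{-4503} = \left(\left(-2 - 32 + 2048\right) - 4841\right) \left(- \frac{1}{4503}\right) = \left(2014 - 4841\right) \left(- \frac{1}{4503}\right) = \left(-2827\right) \left(- \frac{1}{4503}\right) = \frac{2827}{4503}$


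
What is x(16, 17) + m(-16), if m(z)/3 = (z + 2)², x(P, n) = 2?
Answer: 590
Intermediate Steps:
m(z) = 3*(2 + z)² (m(z) = 3*(z + 2)² = 3*(2 + z)²)
x(16, 17) + m(-16) = 2 + 3*(2 - 16)² = 2 + 3*(-14)² = 2 + 3*196 = 2 + 588 = 590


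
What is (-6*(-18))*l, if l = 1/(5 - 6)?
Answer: -108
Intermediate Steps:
l = -1 (l = 1/(-1) = -1)
(-6*(-18))*l = -6*(-18)*(-1) = 108*(-1) = -108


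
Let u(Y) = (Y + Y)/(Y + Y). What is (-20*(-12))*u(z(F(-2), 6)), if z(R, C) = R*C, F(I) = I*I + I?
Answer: 240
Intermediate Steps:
F(I) = I + I² (F(I) = I² + I = I + I²)
z(R, C) = C*R
u(Y) = 1 (u(Y) = (2*Y)/((2*Y)) = (2*Y)*(1/(2*Y)) = 1)
(-20*(-12))*u(z(F(-2), 6)) = -20*(-12)*1 = 240*1 = 240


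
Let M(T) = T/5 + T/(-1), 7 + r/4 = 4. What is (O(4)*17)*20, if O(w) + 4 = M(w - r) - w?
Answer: -7072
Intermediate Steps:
r = -12 (r = -28 + 4*4 = -28 + 16 = -12)
M(T) = -4*T/5 (M(T) = T*(⅕) + T*(-1) = T/5 - T = -4*T/5)
O(w) = -68/5 - 9*w/5 (O(w) = -4 + (-4*(w - 1*(-12))/5 - w) = -4 + (-4*(w + 12)/5 - w) = -4 + (-4*(12 + w)/5 - w) = -4 + ((-48/5 - 4*w/5) - w) = -4 + (-48/5 - 9*w/5) = -68/5 - 9*w/5)
(O(4)*17)*20 = ((-68/5 - 9/5*4)*17)*20 = ((-68/5 - 36/5)*17)*20 = -104/5*17*20 = -1768/5*20 = -7072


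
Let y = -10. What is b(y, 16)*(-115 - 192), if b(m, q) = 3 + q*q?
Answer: -79513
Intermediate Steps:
b(m, q) = 3 + q²
b(y, 16)*(-115 - 192) = (3 + 16²)*(-115 - 192) = (3 + 256)*(-307) = 259*(-307) = -79513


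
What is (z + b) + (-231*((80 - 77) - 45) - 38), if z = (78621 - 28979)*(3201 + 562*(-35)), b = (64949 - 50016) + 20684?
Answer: -817508817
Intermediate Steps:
b = 35617 (b = 14933 + 20684 = 35617)
z = -817554098 (z = 49642*(3201 - 19670) = 49642*(-16469) = -817554098)
(z + b) + (-231*((80 - 77) - 45) - 38) = (-817554098 + 35617) + (-231*((80 - 77) - 45) - 38) = -817518481 + (-231*(3 - 45) - 38) = -817518481 + (-231*(-42) - 38) = -817518481 + (9702 - 38) = -817518481 + 9664 = -817508817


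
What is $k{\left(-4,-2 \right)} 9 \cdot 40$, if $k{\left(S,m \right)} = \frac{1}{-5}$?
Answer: $-72$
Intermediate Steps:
$k{\left(S,m \right)} = - \frac{1}{5}$
$k{\left(-4,-2 \right)} 9 \cdot 40 = \left(- \frac{1}{5}\right) 9 \cdot 40 = \left(- \frac{9}{5}\right) 40 = -72$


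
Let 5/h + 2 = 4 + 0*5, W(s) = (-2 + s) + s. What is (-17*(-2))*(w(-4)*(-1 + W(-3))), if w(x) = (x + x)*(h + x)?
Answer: -3672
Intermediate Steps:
W(s) = -2 + 2*s
h = 5/2 (h = 5/(-2 + (4 + 0*5)) = 5/(-2 + (4 + 0)) = 5/(-2 + 4) = 5/2 ≈ 2.5000)
w(x) = 2*x*(5/2 + x) (w(x) = (x + x)*(5/2 + x) = (2*x)*(5/2 + x) = 2*x*(5/2 + x))
(-17*(-2))*(w(-4)*(-1 + W(-3))) = (-17*(-2))*((-4*(5 + 2*(-4)))*(-1 + (-2 + 2*(-3)))) = 34*((-4*(5 - 8))*(-1 + (-2 - 6))) = 34*((-4*(-3))*(-1 - 8)) = 34*(12*(-9)) = 34*(-108) = -3672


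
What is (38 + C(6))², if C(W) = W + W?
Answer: 2500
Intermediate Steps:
C(W) = 2*W
(38 + C(6))² = (38 + 2*6)² = (38 + 12)² = 50² = 2500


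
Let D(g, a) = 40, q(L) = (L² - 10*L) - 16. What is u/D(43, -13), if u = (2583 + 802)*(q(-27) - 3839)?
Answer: -241689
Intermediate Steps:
q(L) = -16 + L² - 10*L
u = -9667560 (u = (2583 + 802)*((-16 + (-27)² - 10*(-27)) - 3839) = 3385*((-16 + 729 + 270) - 3839) = 3385*(983 - 3839) = 3385*(-2856) = -9667560)
u/D(43, -13) = -9667560/40 = -9667560*1/40 = -241689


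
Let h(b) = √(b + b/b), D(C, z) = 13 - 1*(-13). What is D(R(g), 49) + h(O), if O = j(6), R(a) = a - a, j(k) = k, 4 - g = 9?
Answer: 26 + √7 ≈ 28.646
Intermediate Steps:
g = -5 (g = 4 - 1*9 = 4 - 9 = -5)
R(a) = 0
D(C, z) = 26 (D(C, z) = 13 + 13 = 26)
O = 6
h(b) = √(1 + b) (h(b) = √(b + 1) = √(1 + b))
D(R(g), 49) + h(O) = 26 + √(1 + 6) = 26 + √7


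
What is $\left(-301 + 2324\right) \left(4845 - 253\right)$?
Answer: $9289616$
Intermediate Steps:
$\left(-301 + 2324\right) \left(4845 - 253\right) = 2023 \cdot 4592 = 9289616$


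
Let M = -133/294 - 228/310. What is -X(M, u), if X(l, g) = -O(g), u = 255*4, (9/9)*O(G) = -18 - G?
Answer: -1038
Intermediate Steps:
M = -7733/6510 (M = -133*1/294 - 228*1/310 = -19/42 - 114/155 = -7733/6510 ≈ -1.1879)
O(G) = -18 - G
u = 1020
X(l, g) = 18 + g (X(l, g) = -(-18 - g) = 18 + g)
-X(M, u) = -(18 + 1020) = -1*1038 = -1038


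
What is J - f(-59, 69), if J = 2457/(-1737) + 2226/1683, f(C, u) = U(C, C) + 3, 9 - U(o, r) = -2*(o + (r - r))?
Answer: 11466991/108273 ≈ 105.91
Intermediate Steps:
U(o, r) = 9 + 2*o (U(o, r) = 9 - (-2)*(o + (r - r)) = 9 - (-2)*(o + 0) = 9 - (-2)*o = 9 + 2*o)
f(C, u) = 12 + 2*C (f(C, u) = (9 + 2*C) + 3 = 12 + 2*C)
J = -9947/108273 (J = 2457*(-1/1737) + 2226*(1/1683) = -273/193 + 742/561 = -9947/108273 ≈ -0.091870)
J - f(-59, 69) = -9947/108273 - (12 + 2*(-59)) = -9947/108273 - (12 - 118) = -9947/108273 - 1*(-106) = -9947/108273 + 106 = 11466991/108273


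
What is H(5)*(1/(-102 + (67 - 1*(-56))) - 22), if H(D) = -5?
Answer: 2305/21 ≈ 109.76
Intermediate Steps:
H(5)*(1/(-102 + (67 - 1*(-56))) - 22) = -5*(1/(-102 + (67 - 1*(-56))) - 22) = -5*(1/(-102 + (67 + 56)) - 22) = -5*(1/(-102 + 123) - 22) = -5*(1/21 - 22) = -5*(-461/21) = 2305/21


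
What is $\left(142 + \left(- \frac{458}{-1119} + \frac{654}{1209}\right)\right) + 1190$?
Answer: $\frac{601103240}{450957} \approx 1332.9$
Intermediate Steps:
$\left(142 + \left(- \frac{458}{-1119} + \frac{654}{1209}\right)\right) + 1190 = \left(142 + \left(\left(-458\right) \left(- \frac{1}{1119}\right) + 654 \cdot \frac{1}{1209}\right)\right) + 1190 = \left(142 + \left(\frac{458}{1119} + \frac{218}{403}\right)\right) + 1190 = \left(142 + \frac{428516}{450957}\right) + 1190 = \frac{64464410}{450957} + 1190 = \frac{601103240}{450957}$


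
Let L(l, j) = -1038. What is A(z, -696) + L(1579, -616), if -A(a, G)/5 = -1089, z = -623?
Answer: 4407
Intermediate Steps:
A(a, G) = 5445 (A(a, G) = -5*(-1089) = 5445)
A(z, -696) + L(1579, -616) = 5445 - 1038 = 4407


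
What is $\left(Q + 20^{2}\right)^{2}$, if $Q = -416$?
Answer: $256$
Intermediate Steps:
$\left(Q + 20^{2}\right)^{2} = \left(-416 + 20^{2}\right)^{2} = \left(-416 + 400\right)^{2} = \left(-16\right)^{2} = 256$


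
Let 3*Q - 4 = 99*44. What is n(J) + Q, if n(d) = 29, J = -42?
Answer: 4447/3 ≈ 1482.3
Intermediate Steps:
Q = 4360/3 (Q = 4/3 + (99*44)/3 = 4/3 + (1/3)*4356 = 4/3 + 1452 = 4360/3 ≈ 1453.3)
n(J) + Q = 29 + 4360/3 = 4447/3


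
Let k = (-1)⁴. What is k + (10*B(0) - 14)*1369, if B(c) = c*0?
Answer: -19165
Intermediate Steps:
k = 1
B(c) = 0
k + (10*B(0) - 14)*1369 = 1 + (10*0 - 14)*1369 = 1 + (0 - 14)*1369 = 1 - 14*1369 = 1 - 19166 = -19165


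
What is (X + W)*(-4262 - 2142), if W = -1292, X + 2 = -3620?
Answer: 31469256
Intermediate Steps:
X = -3622 (X = -2 - 3620 = -3622)
(X + W)*(-4262 - 2142) = (-3622 - 1292)*(-4262 - 2142) = -4914*(-6404) = 31469256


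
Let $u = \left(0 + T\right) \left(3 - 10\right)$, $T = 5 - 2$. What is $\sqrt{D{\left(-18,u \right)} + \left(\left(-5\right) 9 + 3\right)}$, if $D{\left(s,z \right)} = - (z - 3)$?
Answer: $3 i \sqrt{2} \approx 4.2426 i$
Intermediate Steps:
$T = 3$
$u = -21$ ($u = \left(0 + 3\right) \left(3 - 10\right) = 3 \left(-7\right) = -21$)
$D{\left(s,z \right)} = 3 - z$ ($D{\left(s,z \right)} = - (z - 3) = - (-3 + z) = 3 - z$)
$\sqrt{D{\left(-18,u \right)} + \left(\left(-5\right) 9 + 3\right)} = \sqrt{\left(3 - -21\right) + \left(\left(-5\right) 9 + 3\right)} = \sqrt{\left(3 + 21\right) + \left(-45 + 3\right)} = \sqrt{24 - 42} = \sqrt{-18} = 3 i \sqrt{2}$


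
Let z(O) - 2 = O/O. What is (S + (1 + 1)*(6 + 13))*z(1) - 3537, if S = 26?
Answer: -3345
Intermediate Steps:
z(O) = 3 (z(O) = 2 + O/O = 2 + 1 = 3)
(S + (1 + 1)*(6 + 13))*z(1) - 3537 = (26 + (1 + 1)*(6 + 13))*3 - 3537 = (26 + 2*19)*3 - 3537 = (26 + 38)*3 - 3537 = 64*3 - 3537 = 192 - 3537 = -3345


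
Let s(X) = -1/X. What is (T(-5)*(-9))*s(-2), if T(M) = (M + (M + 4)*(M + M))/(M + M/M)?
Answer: 45/8 ≈ 5.6250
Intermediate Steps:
T(M) = (M + 2*M*(4 + M))/(1 + M) (T(M) = (M + (4 + M)*(2*M))/(M + 1) = (M + 2*M*(4 + M))/(1 + M))
(T(-5)*(-9))*s(-2) = (-5*(9 + 2*(-5))/(1 - 5)*(-9))*(-1/(-2)) = (-5*(9 - 10)/(-4)*(-9))*(-1*(-½)) = (-5*(-¼)*(-1)*(-9))*(½) = -5/4*(-9)*(½) = (45/4)*(½) = 45/8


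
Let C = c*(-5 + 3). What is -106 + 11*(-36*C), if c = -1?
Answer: -898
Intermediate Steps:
C = 2 (C = -(-5 + 3) = -1*(-2) = 2)
-106 + 11*(-36*C) = -106 + 11*(-36*2) = -106 + 11*(-72) = -106 - 792 = -898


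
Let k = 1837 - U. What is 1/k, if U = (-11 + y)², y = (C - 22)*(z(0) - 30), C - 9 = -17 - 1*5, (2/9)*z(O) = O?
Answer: -1/1077684 ≈ -9.2792e-7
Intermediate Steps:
z(O) = 9*O/2
C = -13 (C = 9 + (-17 - 1*5) = 9 + (-17 - 5) = 9 - 22 = -13)
y = 1050 (y = (-13 - 22)*((9/2)*0 - 30) = -35*(0 - 30) = -35*(-30) = 1050)
U = 1079521 (U = (-11 + 1050)² = 1039² = 1079521)
k = -1077684 (k = 1837 - 1*1079521 = 1837 - 1079521 = -1077684)
1/k = 1/(-1077684) = -1/1077684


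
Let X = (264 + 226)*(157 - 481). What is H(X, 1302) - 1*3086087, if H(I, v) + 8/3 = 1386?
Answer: -9254111/3 ≈ -3.0847e+6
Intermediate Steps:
X = -158760 (X = 490*(-324) = -158760)
H(I, v) = 4150/3 (H(I, v) = -8/3 + 1386 = 4150/3)
H(X, 1302) - 1*3086087 = 4150/3 - 1*3086087 = 4150/3 - 3086087 = -9254111/3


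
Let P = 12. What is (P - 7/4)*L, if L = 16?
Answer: 164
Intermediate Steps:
(P - 7/4)*L = (12 - 7/4)*16 = (41/4)*16 = 164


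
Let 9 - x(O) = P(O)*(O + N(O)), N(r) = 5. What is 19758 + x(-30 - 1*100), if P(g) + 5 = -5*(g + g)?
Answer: 181642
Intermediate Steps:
P(g) = -5 - 10*g (P(g) = -5 - 5*(g + g) = -5 - 10*g)
x(O) = 9 - (-5 - 10*O)*(5 + O) (x(O) = 9 - (-5 - 10*O)*(O + 5) = 9 - (-5 - 10*O)*(5 + O))
19758 + x(-30 - 1*100) = 19758 + (34 + 10*(-30 - 1*100)² + 55*(-30 - 1*100)) = 19758 + (34 + 10*(-30 - 100)² + 55*(-30 - 100)) = 19758 + (34 + 10*(-130)² + 55*(-130)) = 19758 + (34 + 10*16900 - 7150) = 19758 + (34 + 169000 - 7150) = 19758 + 161884 = 181642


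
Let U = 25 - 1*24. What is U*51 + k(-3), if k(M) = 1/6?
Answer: 307/6 ≈ 51.167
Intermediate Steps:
U = 1 (U = 25 - 24 = 1)
k(M) = ⅙
U*51 + k(-3) = 1*51 + ⅙ = 51 + ⅙ = 307/6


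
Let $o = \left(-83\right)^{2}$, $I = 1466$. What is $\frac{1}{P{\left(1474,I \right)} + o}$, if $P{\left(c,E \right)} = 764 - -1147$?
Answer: $\frac{1}{8800} \approx 0.00011364$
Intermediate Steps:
$P{\left(c,E \right)} = 1911$ ($P{\left(c,E \right)} = 764 + 1147 = 1911$)
$o = 6889$
$\frac{1}{P{\left(1474,I \right)} + o} = \frac{1}{1911 + 6889} = \frac{1}{8800}$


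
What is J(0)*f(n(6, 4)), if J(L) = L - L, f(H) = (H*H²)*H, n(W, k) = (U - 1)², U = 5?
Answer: 0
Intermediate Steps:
n(W, k) = 16 (n(W, k) = (5 - 1)² = 4² = 16)
f(H) = H⁴ (f(H) = H³*H = H⁴)
J(L) = 0
J(0)*f(n(6, 4)) = 0*16⁴ = 0*65536 = 0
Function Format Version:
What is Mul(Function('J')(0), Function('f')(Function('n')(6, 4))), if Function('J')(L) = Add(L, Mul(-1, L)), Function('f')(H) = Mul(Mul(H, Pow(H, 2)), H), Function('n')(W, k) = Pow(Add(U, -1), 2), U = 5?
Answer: 0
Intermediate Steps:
Function('n')(W, k) = 16 (Function('n')(W, k) = Pow(Add(5, -1), 2) = Pow(4, 2) = 16)
Function('f')(H) = Pow(H, 4) (Function('f')(H) = Mul(Pow(H, 3), H) = Pow(H, 4))
Function('J')(L) = 0
Mul(Function('J')(0), Function('f')(Function('n')(6, 4))) = Mul(0, Pow(16, 4)) = Mul(0, 65536) = 0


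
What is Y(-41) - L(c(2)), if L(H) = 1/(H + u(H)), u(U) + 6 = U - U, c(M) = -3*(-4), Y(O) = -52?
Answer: -313/6 ≈ -52.167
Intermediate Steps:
c(M) = 12
u(U) = -6 (u(U) = -6 + (U - U) = -6 + 0 = -6)
L(H) = 1/(-6 + H) (L(H) = 1/(H - 6) = 1/(-6 + H))
Y(-41) - L(c(2)) = -52 - 1/(-6 + 12) = -52 - 1/6 = -52 - 1*⅙ = -52 - ⅙ = -313/6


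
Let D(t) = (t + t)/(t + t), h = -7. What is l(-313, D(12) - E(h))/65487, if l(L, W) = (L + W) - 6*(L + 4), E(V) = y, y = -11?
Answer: 1553/65487 ≈ 0.023715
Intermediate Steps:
D(t) = 1 (D(t) = (2*t)/((2*t)) = (2*t)*(1/(2*t)) = 1)
E(V) = -11
l(L, W) = -24 + W - 5*L (l(L, W) = (L + W) - 6*(4 + L) = (L + W) + (-24 - 6*L) = -24 + W - 5*L)
l(-313, D(12) - E(h))/65487 = (-24 + (1 - 1*(-11)) - 5*(-313))/65487 = (-24 + (1 + 11) + 1565)*(1/65487) = (-24 + 12 + 1565)*(1/65487) = 1553*(1/65487) = 1553/65487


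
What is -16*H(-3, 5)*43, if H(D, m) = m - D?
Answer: -5504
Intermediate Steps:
-16*H(-3, 5)*43 = -16*(5 - 1*(-3))*43 = -16*(5 + 3)*43 = -16*8*43 = -128*43 = -5504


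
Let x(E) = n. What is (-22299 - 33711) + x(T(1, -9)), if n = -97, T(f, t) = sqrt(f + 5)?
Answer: -56107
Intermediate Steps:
T(f, t) = sqrt(5 + f)
x(E) = -97
(-22299 - 33711) + x(T(1, -9)) = (-22299 - 33711) - 97 = -56010 - 97 = -56107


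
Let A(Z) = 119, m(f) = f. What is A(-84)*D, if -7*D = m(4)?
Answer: -68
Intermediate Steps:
D = -4/7 (D = -⅐*4 = -4/7 ≈ -0.57143)
A(-84)*D = 119*(-4/7) = -68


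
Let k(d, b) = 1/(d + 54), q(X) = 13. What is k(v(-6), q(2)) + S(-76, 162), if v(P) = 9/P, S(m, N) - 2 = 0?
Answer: 212/105 ≈ 2.0190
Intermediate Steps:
S(m, N) = 2 (S(m, N) = 2 + 0 = 2)
k(d, b) = 1/(54 + d)
k(v(-6), q(2)) + S(-76, 162) = 1/(54 + 9/(-6)) + 2 = 1/(54 + 9*(-⅙)) + 2 = 1/(54 - 3/2) + 2 = 1/(105/2) + 2 = 2/105 + 2 = 212/105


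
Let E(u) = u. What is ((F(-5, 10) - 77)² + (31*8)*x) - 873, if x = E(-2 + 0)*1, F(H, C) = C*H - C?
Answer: 17400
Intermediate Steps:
F(H, C) = -C + C*H
x = -2 (x = (-2 + 0)*1 = -2*1 = -2)
((F(-5, 10) - 77)² + (31*8)*x) - 873 = ((10*(-1 - 5) - 77)² + (31*8)*(-2)) - 873 = ((10*(-6) - 77)² + 248*(-2)) - 873 = ((-60 - 77)² - 496) - 873 = ((-137)² - 496) - 873 = (18769 - 496) - 873 = 18273 - 873 = 17400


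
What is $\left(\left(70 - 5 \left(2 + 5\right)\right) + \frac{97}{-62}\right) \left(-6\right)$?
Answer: $- \frac{6219}{31} \approx -200.61$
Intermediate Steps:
$\left(\left(70 - 5 \left(2 + 5\right)\right) + \frac{97}{-62}\right) \left(-6\right) = \left(\left(70 - 35\right) + 97 \left(- \frac{1}{62}\right)\right) \left(-6\right) = \left(\left(70 - 35\right) - \frac{97}{62}\right) \left(-6\right) = \left(35 - \frac{97}{62}\right) \left(-6\right) = \frac{2073}{62} \left(-6\right) = - \frac{6219}{31}$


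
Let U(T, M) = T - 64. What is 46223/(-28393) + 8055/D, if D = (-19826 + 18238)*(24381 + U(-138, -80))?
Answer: -1775018661811/1090184783036 ≈ -1.6282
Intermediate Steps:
U(T, M) = -64 + T
D = -38396252 (D = (-19826 + 18238)*(24381 + (-64 - 138)) = -1588*(24381 - 202) = -1588*24179 = -38396252)
46223/(-28393) + 8055/D = 46223/(-28393) + 8055/(-38396252) = 46223*(-1/28393) + 8055*(-1/38396252) = -46223/28393 - 8055/38396252 = -1775018661811/1090184783036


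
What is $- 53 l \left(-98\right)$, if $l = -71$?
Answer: $-368774$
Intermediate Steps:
$- 53 l \left(-98\right) = \left(-53\right) \left(-71\right) \left(-98\right) = 3763 \left(-98\right) = -368774$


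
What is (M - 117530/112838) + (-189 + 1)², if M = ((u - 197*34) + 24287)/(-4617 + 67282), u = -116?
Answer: 5432865059474/153717245 ≈ 35343.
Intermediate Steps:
M = 17473/62665 (M = ((-116 - 197*34) + 24287)/(-4617 + 67282) = ((-116 - 6698) + 24287)/62665 = (-6814 + 24287)*(1/62665) = 17473*(1/62665) = 17473/62665 ≈ 0.27883)
(M - 117530/112838) + (-189 + 1)² = (17473/62665 - 117530/112838) + (-189 + 1)² = (17473/62665 - 117530*1/112838) + (-188)² = (17473/62665 - 2555/2453) + 35344 = -117247806/153717245 + 35344 = 5432865059474/153717245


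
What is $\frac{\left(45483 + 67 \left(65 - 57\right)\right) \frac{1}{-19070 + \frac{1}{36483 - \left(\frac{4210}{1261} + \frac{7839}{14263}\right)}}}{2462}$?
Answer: $- \frac{15096539423952920}{15402065619833504667} \approx -0.00098016$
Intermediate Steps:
$\frac{\left(45483 + 67 \left(65 - 57\right)\right) \frac{1}{-19070 + \frac{1}{36483 - \left(\frac{4210}{1261} + \frac{7839}{14263}\right)}}}{2462} = \frac{45483 + 67 \cdot 8}{-19070 + \frac{1}{36483 - \frac{69932209}{17985643}}} \cdot \frac{1}{2462} = \frac{45483 + 536}{-19070 + \frac{1}{36483 - \frac{69932209}{17985643}}} \cdot \frac{1}{2462} = \frac{46019}{-19070 + \frac{1}{36483 - \frac{69932209}{17985643}}} \cdot \frac{1}{2462} = \frac{46019}{-19070 + \frac{1}{\frac{656100281360}{17985643}}} \cdot \frac{1}{2462} = \frac{46019}{-19070 + \frac{17985643}{656100281360}} \cdot \frac{1}{2462} = \frac{46019}{- \frac{12511832347549557}{656100281360}} \cdot \frac{1}{2462} = 46019 \left(- \frac{656100281360}{12511832347549557}\right) \frac{1}{2462} = \left(- \frac{30193078847905840}{12511832347549557}\right) \frac{1}{2462} = - \frac{15096539423952920}{15402065619833504667}$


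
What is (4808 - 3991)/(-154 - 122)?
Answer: -817/276 ≈ -2.9601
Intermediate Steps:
(4808 - 3991)/(-154 - 122) = 817/(-276) = 817*(-1/276) = -817/276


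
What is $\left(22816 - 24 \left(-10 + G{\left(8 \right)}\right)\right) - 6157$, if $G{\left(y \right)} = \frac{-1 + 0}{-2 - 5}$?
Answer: $\frac{118269}{7} \approx 16896.0$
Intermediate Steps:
$G{\left(y \right)} = \frac{1}{7}$ ($G{\left(y \right)} = - \frac{1}{-7} = \left(-1\right) \left(- \frac{1}{7}\right) = \frac{1}{7}$)
$\left(22816 - 24 \left(-10 + G{\left(8 \right)}\right)\right) - 6157 = \left(22816 - 24 \left(-10 + \frac{1}{7}\right)\right) - 6157 = \left(22816 - - \frac{1656}{7}\right) - 6157 = \left(22816 + \frac{1656}{7}\right) - 6157 = \frac{161368}{7} - 6157 = \frac{118269}{7}$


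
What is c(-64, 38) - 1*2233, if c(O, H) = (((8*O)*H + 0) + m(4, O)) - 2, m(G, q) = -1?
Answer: -21692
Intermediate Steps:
c(O, H) = -3 + 8*H*O (c(O, H) = (((8*O)*H + 0) - 1) - 2 = ((8*H*O + 0) - 1) - 2 = (8*H*O - 1) - 2 = (-1 + 8*H*O) - 2 = -3 + 8*H*O)
c(-64, 38) - 1*2233 = (-3 + 8*38*(-64)) - 1*2233 = (-3 - 19456) - 2233 = -19459 - 2233 = -21692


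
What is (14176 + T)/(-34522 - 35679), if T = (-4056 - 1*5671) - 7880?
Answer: 3431/70201 ≈ 0.048874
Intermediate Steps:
T = -17607 (T = (-4056 - 5671) - 7880 = -9727 - 7880 = -17607)
(14176 + T)/(-34522 - 35679) = (14176 - 17607)/(-34522 - 35679) = -3431/(-70201) = -3431*(-1/70201) = 3431/70201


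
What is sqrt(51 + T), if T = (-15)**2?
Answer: 2*sqrt(69) ≈ 16.613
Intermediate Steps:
T = 225
sqrt(51 + T) = sqrt(51 + 225) = sqrt(276) = 2*sqrt(69)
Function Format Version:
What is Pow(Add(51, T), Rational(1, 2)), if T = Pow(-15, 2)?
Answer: Mul(2, Pow(69, Rational(1, 2))) ≈ 16.613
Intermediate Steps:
T = 225
Pow(Add(51, T), Rational(1, 2)) = Pow(Add(51, 225), Rational(1, 2)) = Pow(276, Rational(1, 2)) = Mul(2, Pow(69, Rational(1, 2)))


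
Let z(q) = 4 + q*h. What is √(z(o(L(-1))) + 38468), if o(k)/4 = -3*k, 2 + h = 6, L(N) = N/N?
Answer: 2*√9606 ≈ 196.02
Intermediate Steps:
L(N) = 1
h = 4 (h = -2 + 6 = 4)
o(k) = -12*k (o(k) = 4*(-3*k) = -12*k)
z(q) = 4 + 4*q (z(q) = 4 + q*4 = 4 + 4*q)
√(z(o(L(-1))) + 38468) = √((4 + 4*(-12*1)) + 38468) = √((4 + 4*(-12)) + 38468) = √((4 - 48) + 38468) = √(-44 + 38468) = √38424 = 2*√9606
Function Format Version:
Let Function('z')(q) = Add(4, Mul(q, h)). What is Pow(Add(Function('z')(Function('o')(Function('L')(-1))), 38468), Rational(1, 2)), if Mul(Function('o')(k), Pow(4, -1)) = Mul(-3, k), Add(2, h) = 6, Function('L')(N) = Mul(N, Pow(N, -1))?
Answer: Mul(2, Pow(9606, Rational(1, 2))) ≈ 196.02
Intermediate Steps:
Function('L')(N) = 1
h = 4 (h = Add(-2, 6) = 4)
Function('o')(k) = Mul(-12, k) (Function('o')(k) = Mul(4, Mul(-3, k)) = Mul(-12, k))
Function('z')(q) = Add(4, Mul(4, q)) (Function('z')(q) = Add(4, Mul(q, 4)) = Add(4, Mul(4, q)))
Pow(Add(Function('z')(Function('o')(Function('L')(-1))), 38468), Rational(1, 2)) = Pow(Add(Add(4, Mul(4, Mul(-12, 1))), 38468), Rational(1, 2)) = Pow(Add(Add(4, Mul(4, -12)), 38468), Rational(1, 2)) = Pow(Add(Add(4, -48), 38468), Rational(1, 2)) = Pow(Add(-44, 38468), Rational(1, 2)) = Pow(38424, Rational(1, 2)) = Mul(2, Pow(9606, Rational(1, 2)))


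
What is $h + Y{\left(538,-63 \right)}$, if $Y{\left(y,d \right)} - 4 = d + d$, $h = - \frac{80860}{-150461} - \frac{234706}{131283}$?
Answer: $- \frac{2434561074572}{19752971463} \approx -123.25$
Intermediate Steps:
$h = - \frac{24698556086}{19752971463}$ ($h = \left(-80860\right) \left(- \frac{1}{150461}\right) - \frac{234706}{131283} = \frac{80860}{150461} - \frac{234706}{131283} = - \frac{24698556086}{19752971463} \approx -1.2504$)
$Y{\left(y,d \right)} = 4 + 2 d$ ($Y{\left(y,d \right)} = 4 + \left(d + d\right) = 4 + 2 d$)
$h + Y{\left(538,-63 \right)} = - \frac{24698556086}{19752971463} + \left(4 + 2 \left(-63\right)\right) = - \frac{24698556086}{19752971463} + \left(4 - 126\right) = - \frac{24698556086}{19752971463} - 122 = - \frac{2434561074572}{19752971463}$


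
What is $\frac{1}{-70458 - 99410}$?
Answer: $- \frac{1}{169868} \approx -5.8869 \cdot 10^{-6}$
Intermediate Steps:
$\frac{1}{-70458 - 99410} = \frac{1}{-169868} = - \frac{1}{169868}$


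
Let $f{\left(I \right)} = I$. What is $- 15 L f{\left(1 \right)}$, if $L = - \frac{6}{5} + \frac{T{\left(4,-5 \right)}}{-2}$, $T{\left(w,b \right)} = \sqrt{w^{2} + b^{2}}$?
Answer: $18 + \frac{15 \sqrt{41}}{2} \approx 66.023$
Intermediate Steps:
$T{\left(w,b \right)} = \sqrt{b^{2} + w^{2}}$
$L = - \frac{6}{5} - \frac{\sqrt{41}}{2}$ ($L = - \frac{6}{5} + \frac{\sqrt{\left(-5\right)^{2} + 4^{2}}}{-2} = \left(-6\right) \frac{1}{5} + \sqrt{25 + 16} \left(- \frac{1}{2}\right) = - \frac{6}{5} + \sqrt{41} \left(- \frac{1}{2}\right) = - \frac{6}{5} - \frac{\sqrt{41}}{2} \approx -4.4016$)
$- 15 L f{\left(1 \right)} = - 15 \left(- \frac{6}{5} - \frac{\sqrt{41}}{2}\right) 1 = \left(18 + \frac{15 \sqrt{41}}{2}\right) 1 = 18 + \frac{15 \sqrt{41}}{2}$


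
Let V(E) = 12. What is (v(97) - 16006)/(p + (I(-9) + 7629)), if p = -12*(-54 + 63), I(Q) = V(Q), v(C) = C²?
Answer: -733/837 ≈ -0.87575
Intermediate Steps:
I(Q) = 12
p = -108 (p = -12*9 = -108)
(v(97) - 16006)/(p + (I(-9) + 7629)) = (97² - 16006)/(-108 + (12 + 7629)) = (9409 - 16006)/(-108 + 7641) = -6597/7533 = -6597*1/7533 = -733/837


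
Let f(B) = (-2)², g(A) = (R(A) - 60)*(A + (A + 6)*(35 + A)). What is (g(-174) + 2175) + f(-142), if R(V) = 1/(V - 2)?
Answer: -122199677/88 ≈ -1.3886e+6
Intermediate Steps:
R(V) = 1/(-2 + V)
g(A) = (-60 + 1/(-2 + A))*(A + (6 + A)*(35 + A)) (g(A) = (1/(-2 + A) - 60)*(A + (A + 6)*(35 + A)) = (-60 + 1/(-2 + A))*(A + (6 + A)*(35 + A)))
f(B) = 4
(g(-174) + 2175) + f(-142) = ((25410 - 7518*(-174) - 2399*(-174)² - 60*(-174)³)/(-2 - 174) + 2175) + 4 = ((25410 + 1308132 - 2399*30276 - 60*(-5268024))/(-176) + 2175) + 4 = (-(25410 + 1308132 - 72632124 + 316081440)/176 + 2175) + 4 = (-1/176*244782858 + 2175) + 4 = (-122391429/88 + 2175) + 4 = -122200029/88 + 4 = -122199677/88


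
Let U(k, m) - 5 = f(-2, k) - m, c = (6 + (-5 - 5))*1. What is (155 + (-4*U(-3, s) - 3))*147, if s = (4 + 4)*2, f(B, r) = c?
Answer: 31164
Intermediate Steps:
c = -4 (c = (6 - 10)*1 = -4*1 = -4)
f(B, r) = -4
s = 16 (s = 8*2 = 16)
U(k, m) = 1 - m (U(k, m) = 5 + (-4 - m) = 1 - m)
(155 + (-4*U(-3, s) - 3))*147 = (155 + (-4*(1 - 1*16) - 3))*147 = (155 + (-4*(1 - 16) - 3))*147 = (155 + (-4*(-15) - 3))*147 = (155 + (60 - 3))*147 = (155 + 57)*147 = 212*147 = 31164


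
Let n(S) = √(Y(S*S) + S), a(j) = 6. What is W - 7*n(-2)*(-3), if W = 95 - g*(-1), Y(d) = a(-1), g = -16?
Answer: 121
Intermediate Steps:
Y(d) = 6
n(S) = √(6 + S)
W = 79 (W = 95 - (-16)*(-1) = 95 - 1*16 = 95 - 16 = 79)
W - 7*n(-2)*(-3) = 79 - 7*√(6 - 2)*(-3) = 79 - 7*√4*(-3) = 79 - 7*2*(-3) = 79 - 14*(-3) = 79 - 1*(-42) = 79 + 42 = 121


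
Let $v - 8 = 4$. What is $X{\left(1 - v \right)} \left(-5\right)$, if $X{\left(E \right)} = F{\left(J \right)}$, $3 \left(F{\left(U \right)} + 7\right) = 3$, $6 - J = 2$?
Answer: $30$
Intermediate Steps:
$v = 12$ ($v = 8 + 4 = 12$)
$J = 4$ ($J = 6 - 2 = 4$)
$F{\left(U \right)} = -6$ ($F{\left(U \right)} = -7 + \frac{1}{3} \cdot 3 = -7 + 1 = -6$)
$X{\left(E \right)} = -6$
$X{\left(1 - v \right)} \left(-5\right) = \left(-6\right) \left(-5\right) = 30$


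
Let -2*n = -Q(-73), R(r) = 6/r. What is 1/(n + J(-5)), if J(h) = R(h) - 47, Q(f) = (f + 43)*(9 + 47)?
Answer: -5/4441 ≈ -0.0011259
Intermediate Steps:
Q(f) = 2408 + 56*f (Q(f) = (43 + f)*56 = 2408 + 56*f)
J(h) = -47 + 6/h (J(h) = 6/h - 47 = -47 + 6/h)
n = -840 (n = -(-1)*(2408 + 56*(-73))/2 = -(-1)*(2408 - 4088)/2 = -(-1)*(-1680)/2 = -½*1680 = -840)
1/(n + J(-5)) = 1/(-840 + (-47 + 6/(-5))) = 1/(-840 + (-47 + 6*(-⅕))) = 1/(-840 + (-47 - 6/5)) = 1/(-840 - 241/5) = 1/(-4441/5) = -5/4441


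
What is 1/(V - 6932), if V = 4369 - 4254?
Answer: -1/6817 ≈ -0.00014669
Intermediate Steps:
V = 115
1/(V - 6932) = 1/(115 - 6932) = 1/(-6817) = -1/6817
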